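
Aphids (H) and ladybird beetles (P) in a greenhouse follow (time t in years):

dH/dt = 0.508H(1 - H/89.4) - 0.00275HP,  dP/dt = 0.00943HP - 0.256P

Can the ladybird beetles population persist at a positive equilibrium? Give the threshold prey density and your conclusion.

Threshold H = 27.1; K > 27.1, so yes, the predator persists.

The predator equation gives dP/dt > 0 only when H > 0.256/0.00943 = 27.1.
Without the predator, H → K = 89.4. Since 89.4 > 27.1, the predator can invade and persist.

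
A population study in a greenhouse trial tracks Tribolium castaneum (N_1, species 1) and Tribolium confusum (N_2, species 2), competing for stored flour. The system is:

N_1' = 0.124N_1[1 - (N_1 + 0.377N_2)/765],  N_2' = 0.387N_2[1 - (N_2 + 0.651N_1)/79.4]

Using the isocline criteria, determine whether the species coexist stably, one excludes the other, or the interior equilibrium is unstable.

species 1 excludes species 2

Compare the nullcline intercepts: K1/α12 = 765/0.377 = 2030 > K2 = 79.4; K2/α21 = 79.4/0.651 = 122 < K1 = 765.
Since the inequalities point opposite ways, species 1 can invade but species 2 cannot.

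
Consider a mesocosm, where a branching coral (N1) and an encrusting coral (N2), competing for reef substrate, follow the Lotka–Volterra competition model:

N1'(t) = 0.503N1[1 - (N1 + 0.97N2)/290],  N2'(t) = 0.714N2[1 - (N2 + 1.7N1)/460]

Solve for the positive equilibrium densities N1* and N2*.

N1* ≈ 241, N2* ≈ 50.8

Setting both brackets to zero gives the nullclines N1 + 0.97N2 = 290 and 1.7N1 + N2 = 460.
Substituting N2 = 460 - 1.7N1 into the first: N1(1 - 0.97·1.7) = 290 - 0.97·460.
So N1* = -156/-0.649 = 241, and then N2* = 460 - 1.7·241 = 50.8.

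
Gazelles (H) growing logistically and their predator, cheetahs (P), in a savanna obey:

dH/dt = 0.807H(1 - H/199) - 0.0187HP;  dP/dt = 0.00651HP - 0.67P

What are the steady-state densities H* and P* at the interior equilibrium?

H* ≈ 103, P* ≈ 20.8

From dP/dt = 0 with P > 0: 0.00651H* = 0.67, so H* = 103.
Substitute into dH/dt = 0: 0.807(1 - 103/199) = 0.0187P*.
The bracket is 0.483, giving P* = 0.39/0.0187 = 20.8.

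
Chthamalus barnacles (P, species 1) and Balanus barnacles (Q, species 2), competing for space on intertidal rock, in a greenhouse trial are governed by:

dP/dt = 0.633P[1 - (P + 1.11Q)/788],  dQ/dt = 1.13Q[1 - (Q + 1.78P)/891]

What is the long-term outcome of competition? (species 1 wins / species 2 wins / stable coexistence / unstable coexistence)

Compare the nullcline intercepts: K1/α12 = 788/1.11 = 710 < K2 = 891; K2/α21 = 891/1.78 = 501 < K1 = 788.
Since both are reversed, neither can invade when rare; the interior point is a saddle.

unstable coexistence (outcome depends on initial conditions)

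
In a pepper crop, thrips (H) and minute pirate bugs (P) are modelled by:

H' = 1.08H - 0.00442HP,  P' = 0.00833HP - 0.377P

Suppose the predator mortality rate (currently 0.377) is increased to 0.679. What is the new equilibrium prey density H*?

H* ≈ 81.5

At the interior fixed point, setting dP/dt = 0 with P > 0 fixes H* = (predator death rate)/(HP coefficient) — independent of the other coefficients.
With the change, H* = 0.679/0.00833 = 81.5; it rises from 45.3.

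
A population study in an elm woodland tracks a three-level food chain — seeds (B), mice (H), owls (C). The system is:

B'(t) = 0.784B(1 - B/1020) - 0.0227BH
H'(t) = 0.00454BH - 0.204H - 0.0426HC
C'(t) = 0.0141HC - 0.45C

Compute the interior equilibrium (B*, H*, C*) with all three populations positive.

From dC/dt = 0: 0.0141H* = 0.45, so H* = 31.9.
From dB/dt = 0: 0.784(1 - B*/1020) = 0.0227·31.9, giving B* = 1020·(1 - 0.924) = 77.5.
From dH/dt = 0: 0.00454·77.5 - 0.204 = 0.0426C*, so C* = 0.148/0.0426 = 3.47.

B* ≈ 77.5, H* ≈ 31.9, C* ≈ 3.47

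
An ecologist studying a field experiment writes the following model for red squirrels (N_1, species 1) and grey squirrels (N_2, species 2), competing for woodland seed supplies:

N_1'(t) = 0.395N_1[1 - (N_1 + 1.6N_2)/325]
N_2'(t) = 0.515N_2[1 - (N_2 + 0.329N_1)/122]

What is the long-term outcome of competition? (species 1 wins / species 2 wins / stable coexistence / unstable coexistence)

stable coexistence

Compare the nullcline intercepts: K1/α12 = 325/1.6 = 203 > K2 = 122; K2/α21 = 122/0.329 = 371 > K1 = 325.
Since both inequalities hold, each species can invade when rare, so the interior equilibrium is stable.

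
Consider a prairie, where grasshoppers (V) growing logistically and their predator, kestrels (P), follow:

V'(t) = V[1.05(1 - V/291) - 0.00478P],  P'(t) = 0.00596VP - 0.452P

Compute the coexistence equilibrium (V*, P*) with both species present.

From dP/dt = 0 with P > 0: 0.00596V* = 0.452, so V* = 75.8.
Substitute into dV/dt = 0: 1.05(1 - 75.8/291) = 0.00478P*.
The bracket is 0.739, giving P* = 0.776/0.00478 = 162.

V* ≈ 75.8, P* ≈ 162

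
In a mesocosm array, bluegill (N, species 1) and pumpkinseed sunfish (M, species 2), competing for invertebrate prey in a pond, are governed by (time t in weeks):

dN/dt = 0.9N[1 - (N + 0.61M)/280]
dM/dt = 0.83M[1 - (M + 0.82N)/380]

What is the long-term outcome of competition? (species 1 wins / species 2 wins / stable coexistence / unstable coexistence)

stable coexistence

Compare the nullcline intercepts: K1/α12 = 280/0.61 = 459 > K2 = 380; K2/α21 = 380/0.82 = 463 > K1 = 280.
Since both inequalities hold, each species can invade when rare, so the interior equilibrium is stable.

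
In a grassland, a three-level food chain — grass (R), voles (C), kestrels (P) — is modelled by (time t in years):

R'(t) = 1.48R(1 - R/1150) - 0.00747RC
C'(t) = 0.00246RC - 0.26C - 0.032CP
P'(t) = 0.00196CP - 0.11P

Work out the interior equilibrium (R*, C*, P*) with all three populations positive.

R* ≈ 824, C* ≈ 56.1, P* ≈ 55.2

From dP/dt = 0: 0.00196C* = 0.11, so C* = 56.1.
From dR/dt = 0: 1.48(1 - R*/1150) = 0.00747·56.1, giving R* = 1150·(1 - 0.283) = 824.
From dC/dt = 0: 0.00246·824 - 0.26 = 0.032P*, so P* = 1.77/0.032 = 55.2.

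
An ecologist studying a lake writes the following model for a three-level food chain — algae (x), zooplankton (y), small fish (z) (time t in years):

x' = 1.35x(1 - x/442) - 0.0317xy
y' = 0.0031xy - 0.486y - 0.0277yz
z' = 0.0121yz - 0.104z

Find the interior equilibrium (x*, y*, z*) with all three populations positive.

From dz/dt = 0: 0.0121y* = 0.104, so y* = 8.6.
From dx/dt = 0: 1.35(1 - x*/442) = 0.0317·8.6, giving x* = 442·(1 - 0.202) = 353.
From dy/dt = 0: 0.0031·353 - 0.486 = 0.0277z*, so z* = 0.608/0.0277 = 21.9.

x* ≈ 353, y* ≈ 8.6, z* ≈ 21.9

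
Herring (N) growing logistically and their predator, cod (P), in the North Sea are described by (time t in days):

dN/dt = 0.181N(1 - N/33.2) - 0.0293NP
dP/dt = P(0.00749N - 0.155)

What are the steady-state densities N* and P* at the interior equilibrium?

From dP/dt = 0 with P > 0: 0.00749N* = 0.155, so N* = 20.7.
Substitute into dN/dt = 0: 0.181(1 - 20.7/33.2) = 0.0293P*.
The bracket is 0.377, giving P* = 0.0682/0.0293 = 2.33.

N* ≈ 20.7, P* ≈ 2.33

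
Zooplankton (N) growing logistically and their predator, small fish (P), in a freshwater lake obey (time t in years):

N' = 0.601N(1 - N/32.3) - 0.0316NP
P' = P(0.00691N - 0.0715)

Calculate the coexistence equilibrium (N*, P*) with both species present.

N* ≈ 10.3, P* ≈ 12.9

From dP/dt = 0 with P > 0: 0.00691N* = 0.0715, so N* = 10.3.
Substitute into dN/dt = 0: 0.601(1 - 10.3/32.3) = 0.0316P*.
The bracket is 0.68, giving P* = 0.408/0.0316 = 12.9.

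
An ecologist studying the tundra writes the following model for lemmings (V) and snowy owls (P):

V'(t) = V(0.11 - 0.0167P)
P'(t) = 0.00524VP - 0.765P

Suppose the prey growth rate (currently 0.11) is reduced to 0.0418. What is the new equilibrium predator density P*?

At the interior fixed point, setting dV/dt = 0 with V > 0 fixes P* = (prey growth rate)/(VP coefficient) — independent of the other coefficients.
With the change, P* = 0.0418/0.0167 = 2.5; it falls from 6.59.

P* ≈ 2.5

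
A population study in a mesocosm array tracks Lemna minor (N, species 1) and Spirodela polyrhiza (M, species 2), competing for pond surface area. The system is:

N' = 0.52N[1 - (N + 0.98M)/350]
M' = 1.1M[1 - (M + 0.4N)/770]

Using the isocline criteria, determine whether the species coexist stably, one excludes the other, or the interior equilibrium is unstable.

species 2 excludes species 1

Compare the nullcline intercepts: K1/α12 = 350/0.98 = 357 < K2 = 770; K2/α21 = 770/0.4 = 1920 > K1 = 350.
Since the inequalities point opposite ways, species 2 can invade but species 1 cannot.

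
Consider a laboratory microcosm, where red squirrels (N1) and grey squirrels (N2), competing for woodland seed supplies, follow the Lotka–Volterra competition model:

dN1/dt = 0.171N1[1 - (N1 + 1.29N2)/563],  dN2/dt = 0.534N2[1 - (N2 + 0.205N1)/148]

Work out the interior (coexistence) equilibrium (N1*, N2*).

Setting both brackets to zero gives the nullclines N1 + 1.29N2 = 563 and 0.205N1 + N2 = 148.
Substituting N2 = 148 - 0.205N1 into the first: N1(1 - 1.29·0.205) = 563 - 1.29·148.
So N1* = 372/0.736 = 506, and then N2* = 148 - 0.205·506 = 44.3.

N1* ≈ 506, N2* ≈ 44.3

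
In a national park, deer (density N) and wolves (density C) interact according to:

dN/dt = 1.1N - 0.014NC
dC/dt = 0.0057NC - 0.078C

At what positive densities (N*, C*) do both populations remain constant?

N* ≈ 13.7, C* ≈ 78.6

Set dC/dt = 0 with C > 0: 0.0057N - 0.078 = 0, so N* = 0.078/0.0057 = 13.7.
Set dN/dt = 0 with N > 0: 1.1 - 0.014C = 0, so C* = 1.1/0.014 = 78.6.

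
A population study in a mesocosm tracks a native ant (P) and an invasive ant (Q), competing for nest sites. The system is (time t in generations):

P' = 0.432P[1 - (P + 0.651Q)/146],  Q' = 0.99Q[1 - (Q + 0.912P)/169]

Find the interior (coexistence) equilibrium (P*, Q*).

Setting both brackets to zero gives the nullclines P + 0.651Q = 146 and 0.912P + Q = 169.
Substituting Q = 169 - 0.912P into the first: P(1 - 0.651·0.912) = 146 - 0.651·169.
So P* = 36/0.406 = 88.6, and then Q* = 169 - 0.912·88.6 = 88.2.

P* ≈ 88.6, Q* ≈ 88.2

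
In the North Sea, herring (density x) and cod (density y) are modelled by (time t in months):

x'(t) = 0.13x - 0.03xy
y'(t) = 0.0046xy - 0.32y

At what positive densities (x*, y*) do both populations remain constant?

Set dy/dt = 0 with y > 0: 0.0046x - 0.32 = 0, so x* = 0.32/0.0046 = 69.6.
Set dx/dt = 0 with x > 0: 0.13 - 0.03y = 0, so y* = 0.13/0.03 = 4.33.

x* ≈ 69.6, y* ≈ 4.33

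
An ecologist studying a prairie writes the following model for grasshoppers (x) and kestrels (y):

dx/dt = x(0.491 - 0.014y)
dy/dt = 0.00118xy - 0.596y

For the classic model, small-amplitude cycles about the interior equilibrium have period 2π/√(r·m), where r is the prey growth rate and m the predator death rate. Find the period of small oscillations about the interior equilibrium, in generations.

Here r = 0.491 and m = 0.596, so r·m = 0.293.
ω = √0.293 = 0.541 per generation, hence T = 2π/ω ≈ 11.6 generations.

T ≈ 11.6 generations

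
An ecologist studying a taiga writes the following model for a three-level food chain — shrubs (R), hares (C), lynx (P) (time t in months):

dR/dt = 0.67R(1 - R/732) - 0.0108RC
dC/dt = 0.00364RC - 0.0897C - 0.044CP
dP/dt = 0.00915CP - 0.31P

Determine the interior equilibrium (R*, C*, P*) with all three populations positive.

R* ≈ 332, C* ≈ 33.9, P* ≈ 25.4

From dP/dt = 0: 0.00915C* = 0.31, so C* = 33.9.
From dR/dt = 0: 0.67(1 - R*/732) = 0.0108·33.9, giving R* = 732·(1 - 0.546) = 332.
From dC/dt = 0: 0.00364·332 - 0.0897 = 0.044P*, so P* = 1.12/0.044 = 25.4.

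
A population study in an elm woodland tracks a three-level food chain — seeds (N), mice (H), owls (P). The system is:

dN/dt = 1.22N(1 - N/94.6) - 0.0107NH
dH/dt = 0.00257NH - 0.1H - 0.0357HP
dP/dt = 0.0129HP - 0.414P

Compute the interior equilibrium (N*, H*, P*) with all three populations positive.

From dP/dt = 0: 0.0129H* = 0.414, so H* = 32.1.
From dN/dt = 0: 1.22(1 - N*/94.6) = 0.0107·32.1, giving N* = 94.6·(1 - 0.281) = 68.
From dH/dt = 0: 0.00257·68 - 0.1 = 0.0357P*, so P* = 0.0747/0.0357 = 2.09.

N* ≈ 68, H* ≈ 32.1, P* ≈ 2.09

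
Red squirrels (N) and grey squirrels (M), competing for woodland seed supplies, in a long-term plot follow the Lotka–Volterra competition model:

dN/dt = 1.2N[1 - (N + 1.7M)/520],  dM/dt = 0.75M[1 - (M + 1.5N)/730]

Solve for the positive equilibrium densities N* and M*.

Setting both brackets to zero gives the nullclines N + 1.7M = 520 and 1.5N + M = 730.
Substituting M = 730 - 1.5N into the first: N(1 - 1.7·1.5) = 520 - 1.7·730.
So N* = -721/-1.55 = 465, and then M* = 730 - 1.5·465 = 32.3.

N* ≈ 465, M* ≈ 32.3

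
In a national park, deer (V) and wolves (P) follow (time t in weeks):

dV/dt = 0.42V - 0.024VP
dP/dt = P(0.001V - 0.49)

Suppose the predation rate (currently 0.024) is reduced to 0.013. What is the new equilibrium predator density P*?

At the interior fixed point, setting dV/dt = 0 with V > 0 fixes P* = (prey growth rate)/(VP coefficient) — independent of the other coefficients.
With the change, P* = 0.42/0.013 = 32.3; it rises from 17.5.

P* ≈ 32.3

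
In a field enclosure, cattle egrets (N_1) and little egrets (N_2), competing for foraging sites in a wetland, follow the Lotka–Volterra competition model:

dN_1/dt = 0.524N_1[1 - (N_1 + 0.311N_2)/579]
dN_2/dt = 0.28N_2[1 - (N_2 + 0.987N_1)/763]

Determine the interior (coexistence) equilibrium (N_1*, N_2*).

Setting both brackets to zero gives the nullclines N_1 + 0.311N_2 = 579 and 0.987N_1 + N_2 = 763.
Substituting N_2 = 763 - 0.987N_1 into the first: N_1(1 - 0.311·0.987) = 579 - 0.311·763.
So N_1* = 342/0.693 = 493, and then N_2* = 763 - 0.987·493 = 276.

N_1* ≈ 493, N_2* ≈ 276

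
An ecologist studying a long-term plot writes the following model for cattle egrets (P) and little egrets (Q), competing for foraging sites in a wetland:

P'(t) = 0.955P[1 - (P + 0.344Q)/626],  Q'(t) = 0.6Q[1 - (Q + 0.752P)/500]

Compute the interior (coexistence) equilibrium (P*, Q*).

P* ≈ 612, Q* ≈ 39.5

Setting both brackets to zero gives the nullclines P + 0.344Q = 626 and 0.752P + Q = 500.
Substituting Q = 500 - 0.752P into the first: P(1 - 0.344·0.752) = 626 - 0.344·500.
So P* = 454/0.741 = 612, and then Q* = 500 - 0.752·612 = 39.5.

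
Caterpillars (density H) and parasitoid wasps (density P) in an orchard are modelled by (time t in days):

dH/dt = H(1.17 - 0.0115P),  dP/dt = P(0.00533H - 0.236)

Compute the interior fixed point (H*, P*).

Set dP/dt = 0 with P > 0: 0.00533H - 0.236 = 0, so H* = 0.236/0.00533 = 44.3.
Set dH/dt = 0 with H > 0: 1.17 - 0.0115P = 0, so P* = 1.17/0.0115 = 102.

H* ≈ 44.3, P* ≈ 102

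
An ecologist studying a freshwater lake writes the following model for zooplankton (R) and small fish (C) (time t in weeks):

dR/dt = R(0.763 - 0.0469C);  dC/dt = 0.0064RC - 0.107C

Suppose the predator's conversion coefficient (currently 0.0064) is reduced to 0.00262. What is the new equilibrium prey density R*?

R* ≈ 40.8

At the interior fixed point, setting dC/dt = 0 with C > 0 fixes R* = (predator death rate)/(RC coefficient) — independent of the other coefficients.
With the change, R* = 0.107/0.00262 = 40.8; it rises from 16.7.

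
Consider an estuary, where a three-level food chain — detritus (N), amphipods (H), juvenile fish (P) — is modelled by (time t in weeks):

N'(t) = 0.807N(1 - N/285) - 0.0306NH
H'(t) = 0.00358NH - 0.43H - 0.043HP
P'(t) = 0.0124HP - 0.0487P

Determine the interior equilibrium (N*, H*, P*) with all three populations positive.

From dP/dt = 0: 0.0124H* = 0.0487, so H* = 3.93.
From dN/dt = 0: 0.807(1 - N*/285) = 0.0306·3.93, giving N* = 285·(1 - 0.149) = 243.
From dH/dt = 0: 0.00358·243 - 0.43 = 0.043P*, so P* = 0.438/0.043 = 10.2.

N* ≈ 243, H* ≈ 3.93, P* ≈ 10.2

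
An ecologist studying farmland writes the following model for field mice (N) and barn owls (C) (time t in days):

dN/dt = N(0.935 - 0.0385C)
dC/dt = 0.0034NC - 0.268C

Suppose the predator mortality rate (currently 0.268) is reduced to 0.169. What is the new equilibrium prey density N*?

N* ≈ 49.7

At the interior fixed point, setting dC/dt = 0 with C > 0 fixes N* = (predator death rate)/(NC coefficient) — independent of the other coefficients.
With the change, N* = 0.169/0.0034 = 49.7; it falls from 78.8.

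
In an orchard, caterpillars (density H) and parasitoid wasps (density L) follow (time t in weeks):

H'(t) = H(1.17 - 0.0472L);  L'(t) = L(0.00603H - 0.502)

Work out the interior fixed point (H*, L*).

Set dL/dt = 0 with L > 0: 0.00603H - 0.502 = 0, so H* = 0.502/0.00603 = 83.3.
Set dH/dt = 0 with H > 0: 1.17 - 0.0472L = 0, so L* = 1.17/0.0472 = 24.8.

H* ≈ 83.3, L* ≈ 24.8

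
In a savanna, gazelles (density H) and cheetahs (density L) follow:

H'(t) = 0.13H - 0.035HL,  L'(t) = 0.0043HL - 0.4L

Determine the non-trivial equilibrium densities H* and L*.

H* ≈ 93, L* ≈ 3.71

Set dL/dt = 0 with L > 0: 0.0043H - 0.4 = 0, so H* = 0.4/0.0043 = 93.
Set dH/dt = 0 with H > 0: 0.13 - 0.035L = 0, so L* = 0.13/0.035 = 3.71.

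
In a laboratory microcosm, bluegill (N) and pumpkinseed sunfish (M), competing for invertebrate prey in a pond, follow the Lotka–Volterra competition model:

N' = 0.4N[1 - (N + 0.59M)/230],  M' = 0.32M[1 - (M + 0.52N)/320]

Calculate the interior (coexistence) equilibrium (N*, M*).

N* ≈ 59.4, M* ≈ 289

Setting both brackets to zero gives the nullclines N + 0.59M = 230 and 0.52N + M = 320.
Substituting M = 320 - 0.52N into the first: N(1 - 0.59·0.52) = 230 - 0.59·320.
So N* = 41.2/0.693 = 59.4, and then M* = 320 - 0.52·59.4 = 289.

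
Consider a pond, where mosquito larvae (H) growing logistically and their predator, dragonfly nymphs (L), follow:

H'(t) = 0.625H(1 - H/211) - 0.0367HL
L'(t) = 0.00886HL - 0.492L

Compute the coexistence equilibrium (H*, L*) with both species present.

From dL/dt = 0 with L > 0: 0.00886H* = 0.492, so H* = 55.5.
Substitute into dH/dt = 0: 0.625(1 - 55.5/211) = 0.0367L*.
The bracket is 0.737, giving L* = 0.461/0.0367 = 12.5.

H* ≈ 55.5, L* ≈ 12.5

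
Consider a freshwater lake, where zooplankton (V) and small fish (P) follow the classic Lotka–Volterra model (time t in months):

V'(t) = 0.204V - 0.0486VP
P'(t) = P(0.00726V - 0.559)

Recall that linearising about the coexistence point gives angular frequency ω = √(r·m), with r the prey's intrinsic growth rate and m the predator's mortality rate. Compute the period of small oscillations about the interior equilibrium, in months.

Here r = 0.204 and m = 0.559, so r·m = 0.114.
ω = √0.114 = 0.338 per month, hence T = 2π/ω ≈ 18.6 months.

T ≈ 18.6 months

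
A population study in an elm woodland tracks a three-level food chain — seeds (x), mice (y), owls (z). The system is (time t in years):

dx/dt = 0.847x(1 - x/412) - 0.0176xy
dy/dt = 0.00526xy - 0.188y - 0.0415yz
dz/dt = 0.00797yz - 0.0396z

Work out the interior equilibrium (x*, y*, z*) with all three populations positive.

From dz/dt = 0: 0.00797y* = 0.0396, so y* = 4.97.
From dx/dt = 0: 0.847(1 - x*/412) = 0.0176·4.97, giving x* = 412·(1 - 0.103) = 369.
From dy/dt = 0: 0.00526·369 - 0.188 = 0.0415z*, so z* = 1.76/0.0415 = 42.3.

x* ≈ 369, y* ≈ 4.97, z* ≈ 42.3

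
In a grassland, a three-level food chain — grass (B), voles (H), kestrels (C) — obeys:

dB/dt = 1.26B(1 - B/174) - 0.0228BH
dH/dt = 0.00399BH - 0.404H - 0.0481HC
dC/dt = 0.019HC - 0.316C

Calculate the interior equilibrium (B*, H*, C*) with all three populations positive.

B* ≈ 122, H* ≈ 16.6, C* ≈ 1.69

From dC/dt = 0: 0.019H* = 0.316, so H* = 16.6.
From dB/dt = 0: 1.26(1 - B*/174) = 0.0228·16.6, giving B* = 174·(1 - 0.301) = 122.
From dH/dt = 0: 0.00399·122 - 0.404 = 0.0481C*, so C* = 0.0813/0.0481 = 1.69.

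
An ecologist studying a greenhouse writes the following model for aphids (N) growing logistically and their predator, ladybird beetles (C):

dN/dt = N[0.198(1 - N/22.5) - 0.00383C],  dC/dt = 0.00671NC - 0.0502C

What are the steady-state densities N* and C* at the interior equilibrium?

From dC/dt = 0 with C > 0: 0.00671N* = 0.0502, so N* = 7.48.
Substitute into dN/dt = 0: 0.198(1 - 7.48/22.5) = 0.00383C*.
The bracket is 0.667, giving C* = 0.132/0.00383 = 34.5.

N* ≈ 7.48, C* ≈ 34.5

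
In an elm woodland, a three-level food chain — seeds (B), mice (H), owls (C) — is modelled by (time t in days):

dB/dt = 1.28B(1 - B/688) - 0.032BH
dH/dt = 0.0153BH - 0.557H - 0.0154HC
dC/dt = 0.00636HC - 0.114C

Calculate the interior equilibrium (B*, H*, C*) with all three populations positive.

B* ≈ 380, H* ≈ 17.9, C* ≈ 341

From dC/dt = 0: 0.00636H* = 0.114, so H* = 17.9.
From dB/dt = 0: 1.28(1 - B*/688) = 0.032·17.9, giving B* = 688·(1 - 0.448) = 380.
From dH/dt = 0: 0.0153·380 - 0.557 = 0.0154C*, so C* = 5.25/0.0154 = 341.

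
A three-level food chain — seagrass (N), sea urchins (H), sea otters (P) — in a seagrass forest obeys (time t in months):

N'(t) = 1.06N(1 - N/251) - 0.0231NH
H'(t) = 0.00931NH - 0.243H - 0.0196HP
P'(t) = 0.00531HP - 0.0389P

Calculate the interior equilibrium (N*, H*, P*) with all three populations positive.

From dP/dt = 0: 0.00531H* = 0.0389, so H* = 7.33.
From dN/dt = 0: 1.06(1 - N*/251) = 0.0231·7.33, giving N* = 251·(1 - 0.16) = 211.
From dH/dt = 0: 0.00931·211 - 0.243 = 0.0196P*, so P* = 1.72/0.0196 = 87.8.

N* ≈ 211, H* ≈ 7.33, P* ≈ 87.8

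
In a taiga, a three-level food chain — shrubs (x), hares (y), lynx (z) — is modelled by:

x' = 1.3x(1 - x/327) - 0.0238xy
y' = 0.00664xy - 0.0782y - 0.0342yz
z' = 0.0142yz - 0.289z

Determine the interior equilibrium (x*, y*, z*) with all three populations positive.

From dz/dt = 0: 0.0142y* = 0.289, so y* = 20.4.
From dx/dt = 0: 1.3(1 - x*/327) = 0.0238·20.4, giving x* = 327·(1 - 0.373) = 205.
From dy/dt = 0: 0.00664·205 - 0.0782 = 0.0342z*, so z* = 1.28/0.0342 = 37.5.

x* ≈ 205, y* ≈ 20.4, z* ≈ 37.5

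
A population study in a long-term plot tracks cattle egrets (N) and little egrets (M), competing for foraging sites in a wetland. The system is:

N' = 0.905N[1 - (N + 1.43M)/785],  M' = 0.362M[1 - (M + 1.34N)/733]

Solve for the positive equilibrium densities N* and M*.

N* ≈ 287, M* ≈ 348

Setting both brackets to zero gives the nullclines N + 1.43M = 785 and 1.34N + M = 733.
Substituting M = 733 - 1.34N into the first: N(1 - 1.43·1.34) = 785 - 1.43·733.
So N* = -263/-0.916 = 287, and then M* = 733 - 1.34·287 = 348.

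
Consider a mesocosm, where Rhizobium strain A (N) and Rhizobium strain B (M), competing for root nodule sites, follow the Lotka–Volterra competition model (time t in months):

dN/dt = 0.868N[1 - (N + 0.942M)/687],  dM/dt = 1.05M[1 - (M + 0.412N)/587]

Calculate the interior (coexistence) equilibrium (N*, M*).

Setting both brackets to zero gives the nullclines N + 0.942M = 687 and 0.412N + M = 587.
Substituting M = 587 - 0.412N into the first: N(1 - 0.942·0.412) = 687 - 0.942·587.
So N* = 134/0.612 = 219, and then M* = 587 - 0.412·219 = 497.

N* ≈ 219, M* ≈ 497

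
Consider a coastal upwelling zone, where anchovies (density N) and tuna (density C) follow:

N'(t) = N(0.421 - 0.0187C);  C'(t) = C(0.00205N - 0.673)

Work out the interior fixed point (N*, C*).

Set dC/dt = 0 with C > 0: 0.00205N - 0.673 = 0, so N* = 0.673/0.00205 = 328.
Set dN/dt = 0 with N > 0: 0.421 - 0.0187C = 0, so C* = 0.421/0.0187 = 22.5.

N* ≈ 328, C* ≈ 22.5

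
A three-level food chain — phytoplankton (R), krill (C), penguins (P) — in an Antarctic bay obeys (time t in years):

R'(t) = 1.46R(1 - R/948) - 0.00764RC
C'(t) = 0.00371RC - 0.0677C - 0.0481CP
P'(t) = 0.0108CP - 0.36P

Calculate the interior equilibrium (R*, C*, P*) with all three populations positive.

From dP/dt = 0: 0.0108C* = 0.36, so C* = 33.3.
From dR/dt = 0: 1.46(1 - R*/948) = 0.00764·33.3, giving R* = 948·(1 - 0.174) = 783.
From dC/dt = 0: 0.00371·783 - 0.0677 = 0.0481P*, so P* = 2.84/0.0481 = 59.

R* ≈ 783, C* ≈ 33.3, P* ≈ 59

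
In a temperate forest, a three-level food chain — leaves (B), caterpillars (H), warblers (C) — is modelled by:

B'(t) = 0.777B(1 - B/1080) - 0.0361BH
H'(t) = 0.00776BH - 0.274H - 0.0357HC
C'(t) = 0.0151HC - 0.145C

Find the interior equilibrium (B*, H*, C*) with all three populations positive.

From dC/dt = 0: 0.0151H* = 0.145, so H* = 9.6.
From dB/dt = 0: 0.777(1 - B*/1080) = 0.0361·9.6, giving B* = 1080·(1 - 0.446) = 598.
From dH/dt = 0: 0.00776·598 - 0.274 = 0.0357C*, so C* = 4.37/0.0357 = 122.

B* ≈ 598, H* ≈ 9.6, C* ≈ 122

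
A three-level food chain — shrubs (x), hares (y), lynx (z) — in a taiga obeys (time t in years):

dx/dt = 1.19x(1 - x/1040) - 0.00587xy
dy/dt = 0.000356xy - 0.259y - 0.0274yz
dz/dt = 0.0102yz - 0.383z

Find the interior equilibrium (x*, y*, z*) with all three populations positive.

x* ≈ 847, y* ≈ 37.5, z* ≈ 1.56

From dz/dt = 0: 0.0102y* = 0.383, so y* = 37.5.
From dx/dt = 0: 1.19(1 - x*/1040) = 0.00587·37.5, giving x* = 1040·(1 - 0.185) = 847.
From dy/dt = 0: 0.000356·847 - 0.259 = 0.0274z*, so z* = 0.0427/0.0274 = 1.56.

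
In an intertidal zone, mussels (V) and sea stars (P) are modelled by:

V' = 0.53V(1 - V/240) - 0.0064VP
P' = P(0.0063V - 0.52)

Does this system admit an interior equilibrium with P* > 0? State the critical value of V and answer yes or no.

The predator equation gives dP/dt > 0 only when V > 0.52/0.0063 = 82.5.
Without the predator, V → K = 240. Since 240 > 82.5, the predator can invade and persist.

Threshold V = 82.5; K > 82.5, so yes, the predator persists.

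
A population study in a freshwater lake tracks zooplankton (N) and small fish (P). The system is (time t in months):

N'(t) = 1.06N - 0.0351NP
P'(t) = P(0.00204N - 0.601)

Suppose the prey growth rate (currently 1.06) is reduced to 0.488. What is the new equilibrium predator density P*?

At the interior fixed point, setting dN/dt = 0 with N > 0 fixes P* = (prey growth rate)/(NP coefficient) — independent of the other coefficients.
With the change, P* = 0.488/0.0351 = 13.9; it falls from 30.2.

P* ≈ 13.9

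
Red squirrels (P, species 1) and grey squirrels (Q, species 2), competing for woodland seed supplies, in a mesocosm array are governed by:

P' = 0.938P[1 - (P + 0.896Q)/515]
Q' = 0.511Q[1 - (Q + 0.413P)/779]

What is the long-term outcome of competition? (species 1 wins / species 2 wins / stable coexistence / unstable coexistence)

Compare the nullcline intercepts: K1/α12 = 515/0.896 = 575 < K2 = 779; K2/α21 = 779/0.413 = 1890 > K1 = 515.
Since the inequalities point opposite ways, species 2 can invade but species 1 cannot.

species 2 excludes species 1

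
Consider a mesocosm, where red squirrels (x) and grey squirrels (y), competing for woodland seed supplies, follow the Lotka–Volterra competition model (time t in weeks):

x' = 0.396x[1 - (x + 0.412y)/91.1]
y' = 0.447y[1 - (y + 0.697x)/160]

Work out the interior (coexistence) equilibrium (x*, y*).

Setting both brackets to zero gives the nullclines x + 0.412y = 91.1 and 0.697x + y = 160.
Substituting y = 160 - 0.697x into the first: x(1 - 0.412·0.697) = 91.1 - 0.412·160.
So x* = 25.2/0.713 = 35.3, and then y* = 160 - 0.697·35.3 = 135.

x* ≈ 35.3, y* ≈ 135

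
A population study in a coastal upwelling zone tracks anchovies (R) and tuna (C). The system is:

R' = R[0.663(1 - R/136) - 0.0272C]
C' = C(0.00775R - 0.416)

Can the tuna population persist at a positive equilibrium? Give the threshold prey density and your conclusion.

The predator equation gives dC/dt > 0 only when R > 0.416/0.00775 = 53.7.
Without the predator, R → K = 136. Since 136 > 53.7, the predator can invade and persist.

Threshold R = 53.7; K > 53.7, so yes, the predator persists.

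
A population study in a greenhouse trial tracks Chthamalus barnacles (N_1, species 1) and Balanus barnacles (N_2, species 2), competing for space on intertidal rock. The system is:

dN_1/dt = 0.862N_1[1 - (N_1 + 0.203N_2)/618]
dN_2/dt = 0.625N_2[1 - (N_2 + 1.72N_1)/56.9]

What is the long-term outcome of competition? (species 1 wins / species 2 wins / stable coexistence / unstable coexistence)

species 1 excludes species 2

Compare the nullcline intercepts: K1/α12 = 618/0.203 = 3040 > K2 = 56.9; K2/α21 = 56.9/1.72 = 33.1 < K1 = 618.
Since the inequalities point opposite ways, species 1 can invade but species 2 cannot.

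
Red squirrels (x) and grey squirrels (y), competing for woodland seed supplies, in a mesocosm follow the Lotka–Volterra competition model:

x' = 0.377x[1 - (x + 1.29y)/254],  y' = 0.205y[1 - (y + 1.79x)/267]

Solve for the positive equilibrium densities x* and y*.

x* ≈ 69.1, y* ≈ 143

Setting both brackets to zero gives the nullclines x + 1.29y = 254 and 1.79x + y = 267.
Substituting y = 267 - 1.79x into the first: x(1 - 1.29·1.79) = 254 - 1.29·267.
So x* = -90.4/-1.31 = 69.1, and then y* = 267 - 1.79·69.1 = 143.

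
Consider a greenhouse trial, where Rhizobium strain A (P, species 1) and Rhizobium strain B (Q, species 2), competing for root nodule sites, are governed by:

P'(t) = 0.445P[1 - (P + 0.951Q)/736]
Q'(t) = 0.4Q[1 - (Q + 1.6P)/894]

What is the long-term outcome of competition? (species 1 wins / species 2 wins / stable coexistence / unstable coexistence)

Compare the nullcline intercepts: K1/α12 = 736/0.951 = 774 < K2 = 894; K2/α21 = 894/1.6 = 559 < K1 = 736.
Since both are reversed, neither can invade when rare; the interior point is a saddle.

unstable coexistence (outcome depends on initial conditions)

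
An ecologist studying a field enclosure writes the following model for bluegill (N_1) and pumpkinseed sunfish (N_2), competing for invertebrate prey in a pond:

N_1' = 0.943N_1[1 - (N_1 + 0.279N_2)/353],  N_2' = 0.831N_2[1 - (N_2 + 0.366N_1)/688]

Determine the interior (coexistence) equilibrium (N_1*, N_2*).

N_1* ≈ 179, N_2* ≈ 622

Setting both brackets to zero gives the nullclines N_1 + 0.279N_2 = 353 and 0.366N_1 + N_2 = 688.
Substituting N_2 = 688 - 0.366N_1 into the first: N_1(1 - 0.279·0.366) = 353 - 0.279·688.
So N_1* = 161/0.898 = 179, and then N_2* = 688 - 0.366·179 = 622.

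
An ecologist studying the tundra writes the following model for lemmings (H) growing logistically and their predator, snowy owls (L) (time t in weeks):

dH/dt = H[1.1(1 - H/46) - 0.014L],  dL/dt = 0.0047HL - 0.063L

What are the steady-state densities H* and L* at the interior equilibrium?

From dL/dt = 0 with L > 0: 0.0047H* = 0.063, so H* = 13.4.
Substitute into dH/dt = 0: 1.1(1 - 13.4/46) = 0.014L*.
The bracket is 0.709, giving L* = 0.779/0.014 = 55.7.

H* ≈ 13.4, L* ≈ 55.7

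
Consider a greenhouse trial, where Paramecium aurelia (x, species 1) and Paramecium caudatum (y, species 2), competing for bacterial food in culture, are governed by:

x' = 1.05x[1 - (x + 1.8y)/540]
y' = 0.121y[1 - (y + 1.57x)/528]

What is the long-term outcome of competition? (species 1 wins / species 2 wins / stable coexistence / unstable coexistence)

unstable coexistence (outcome depends on initial conditions)

Compare the nullcline intercepts: K1/α12 = 540/1.8 = 300 < K2 = 528; K2/α21 = 528/1.57 = 336 < K1 = 540.
Since both are reversed, neither can invade when rare; the interior point is a saddle.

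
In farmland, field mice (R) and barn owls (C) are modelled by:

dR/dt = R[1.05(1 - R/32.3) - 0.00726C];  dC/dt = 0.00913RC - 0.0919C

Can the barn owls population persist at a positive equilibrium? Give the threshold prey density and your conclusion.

The predator equation gives dC/dt > 0 only when R > 0.0919/0.00913 = 10.1.
Without the predator, R → K = 32.3. Since 32.3 > 10.1, the predator can invade and persist.

Threshold R = 10.1; K > 10.1, so yes, the predator persists.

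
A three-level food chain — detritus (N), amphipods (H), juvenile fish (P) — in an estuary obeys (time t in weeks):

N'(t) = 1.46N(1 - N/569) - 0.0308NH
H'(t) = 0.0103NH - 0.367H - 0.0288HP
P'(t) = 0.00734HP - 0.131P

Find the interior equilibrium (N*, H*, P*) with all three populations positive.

From dP/dt = 0: 0.00734H* = 0.131, so H* = 17.8.
From dN/dt = 0: 1.46(1 - N*/569) = 0.0308·17.8, giving N* = 569·(1 - 0.377) = 355.
From dH/dt = 0: 0.0103·355 - 0.367 = 0.0288P*, so P* = 3.29/0.0288 = 114.

N* ≈ 355, H* ≈ 17.8, P* ≈ 114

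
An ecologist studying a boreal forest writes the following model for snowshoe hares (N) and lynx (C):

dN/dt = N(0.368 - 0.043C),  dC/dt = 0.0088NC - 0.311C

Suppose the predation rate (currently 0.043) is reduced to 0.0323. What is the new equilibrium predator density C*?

C* ≈ 11.4

At the interior fixed point, setting dN/dt = 0 with N > 0 fixes C* = (prey growth rate)/(NC coefficient) — independent of the other coefficients.
With the change, C* = 0.368/0.0323 = 11.4; it rises from 8.56.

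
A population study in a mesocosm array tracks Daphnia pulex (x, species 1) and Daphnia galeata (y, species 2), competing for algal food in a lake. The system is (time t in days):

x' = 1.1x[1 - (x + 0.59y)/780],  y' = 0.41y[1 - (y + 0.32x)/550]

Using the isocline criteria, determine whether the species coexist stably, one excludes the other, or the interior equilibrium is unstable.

stable coexistence

Compare the nullcline intercepts: K1/α12 = 780/0.59 = 1320 > K2 = 550; K2/α21 = 550/0.32 = 1720 > K1 = 780.
Since both inequalities hold, each species can invade when rare, so the interior equilibrium is stable.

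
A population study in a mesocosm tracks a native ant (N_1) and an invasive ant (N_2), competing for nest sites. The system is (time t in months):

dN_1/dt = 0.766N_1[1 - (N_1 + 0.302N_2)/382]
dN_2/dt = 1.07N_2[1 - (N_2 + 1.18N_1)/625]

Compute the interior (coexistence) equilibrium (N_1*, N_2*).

N_1* ≈ 300, N_2* ≈ 271

Setting both brackets to zero gives the nullclines N_1 + 0.302N_2 = 382 and 1.18N_1 + N_2 = 625.
Substituting N_2 = 625 - 1.18N_1 into the first: N_1(1 - 0.302·1.18) = 382 - 0.302·625.
So N_1* = 193/0.644 = 300, and then N_2* = 625 - 1.18·300 = 271.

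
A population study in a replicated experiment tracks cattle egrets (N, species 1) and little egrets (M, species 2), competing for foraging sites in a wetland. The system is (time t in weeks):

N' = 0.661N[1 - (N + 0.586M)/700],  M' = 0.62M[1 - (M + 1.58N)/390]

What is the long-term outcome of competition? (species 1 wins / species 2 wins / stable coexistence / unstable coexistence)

Compare the nullcline intercepts: K1/α12 = 700/0.586 = 1190 > K2 = 390; K2/α21 = 390/1.58 = 247 < K1 = 700.
Since the inequalities point opposite ways, species 1 can invade but species 2 cannot.

species 1 excludes species 2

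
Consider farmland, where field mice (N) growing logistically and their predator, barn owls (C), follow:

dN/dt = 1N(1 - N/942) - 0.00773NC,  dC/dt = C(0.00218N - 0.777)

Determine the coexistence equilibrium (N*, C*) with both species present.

N* ≈ 356, C* ≈ 80.4

From dC/dt = 0 with C > 0: 0.00218N* = 0.777, so N* = 356.
Substitute into dN/dt = 0: 1(1 - 356/942) = 0.00773C*.
The bracket is 0.622, giving C* = 0.622/0.00773 = 80.4.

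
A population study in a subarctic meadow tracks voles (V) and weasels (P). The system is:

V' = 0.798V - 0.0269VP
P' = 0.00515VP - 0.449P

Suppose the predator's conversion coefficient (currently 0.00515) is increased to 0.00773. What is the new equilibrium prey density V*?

V* ≈ 58.1

At the interior fixed point, setting dP/dt = 0 with P > 0 fixes V* = (predator death rate)/(VP coefficient) — independent of the other coefficients.
With the change, V* = 0.449/0.00773 = 58.1; it falls from 87.2.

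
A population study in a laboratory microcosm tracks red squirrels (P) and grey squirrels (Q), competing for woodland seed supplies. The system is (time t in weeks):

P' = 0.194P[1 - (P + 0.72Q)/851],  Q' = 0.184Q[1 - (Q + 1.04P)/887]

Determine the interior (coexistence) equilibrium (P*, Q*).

Setting both brackets to zero gives the nullclines P + 0.72Q = 851 and 1.04P + Q = 887.
Substituting Q = 887 - 1.04P into the first: P(1 - 0.72·1.04) = 851 - 0.72·887.
So P* = 212/0.251 = 845, and then Q* = 887 - 1.04·845 = 7.8.

P* ≈ 845, Q* ≈ 7.8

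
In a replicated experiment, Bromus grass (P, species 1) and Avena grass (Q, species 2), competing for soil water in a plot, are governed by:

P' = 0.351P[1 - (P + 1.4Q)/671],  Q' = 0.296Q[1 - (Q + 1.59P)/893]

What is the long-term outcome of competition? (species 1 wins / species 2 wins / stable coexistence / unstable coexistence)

Compare the nullcline intercepts: K1/α12 = 671/1.4 = 479 < K2 = 893; K2/α21 = 893/1.59 = 562 < K1 = 671.
Since both are reversed, neither can invade when rare; the interior point is a saddle.

unstable coexistence (outcome depends on initial conditions)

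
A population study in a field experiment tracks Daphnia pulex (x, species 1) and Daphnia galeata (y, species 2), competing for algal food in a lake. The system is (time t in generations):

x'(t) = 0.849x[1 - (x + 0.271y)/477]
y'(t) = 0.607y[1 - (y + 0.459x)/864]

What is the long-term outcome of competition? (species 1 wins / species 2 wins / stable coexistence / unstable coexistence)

stable coexistence

Compare the nullcline intercepts: K1/α12 = 477/0.271 = 1760 > K2 = 864; K2/α21 = 864/0.459 = 1880 > K1 = 477.
Since both inequalities hold, each species can invade when rare, so the interior equilibrium is stable.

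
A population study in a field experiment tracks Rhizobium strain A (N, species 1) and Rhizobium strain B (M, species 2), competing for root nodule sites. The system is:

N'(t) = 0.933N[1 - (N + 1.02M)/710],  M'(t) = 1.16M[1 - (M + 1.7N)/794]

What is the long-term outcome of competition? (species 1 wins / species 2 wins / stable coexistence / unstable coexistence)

unstable coexistence (outcome depends on initial conditions)

Compare the nullcline intercepts: K1/α12 = 710/1.02 = 696 < K2 = 794; K2/α21 = 794/1.7 = 467 < K1 = 710.
Since both are reversed, neither can invade when rare; the interior point is a saddle.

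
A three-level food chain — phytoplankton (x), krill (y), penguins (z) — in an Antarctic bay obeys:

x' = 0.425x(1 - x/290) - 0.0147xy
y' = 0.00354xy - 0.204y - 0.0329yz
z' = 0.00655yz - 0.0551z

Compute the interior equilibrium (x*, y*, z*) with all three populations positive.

From dz/dt = 0: 0.00655y* = 0.0551, so y* = 8.41.
From dx/dt = 0: 0.425(1 - x*/290) = 0.0147·8.41, giving x* = 290·(1 - 0.291) = 206.
From dy/dt = 0: 0.00354·206 - 0.204 = 0.0329z*, so z* = 0.524/0.0329 = 15.9.

x* ≈ 206, y* ≈ 8.41, z* ≈ 15.9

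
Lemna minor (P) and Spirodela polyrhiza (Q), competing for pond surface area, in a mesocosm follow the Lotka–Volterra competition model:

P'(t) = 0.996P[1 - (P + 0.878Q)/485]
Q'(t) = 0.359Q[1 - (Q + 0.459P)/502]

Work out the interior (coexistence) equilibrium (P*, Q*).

P* ≈ 74.1, Q* ≈ 468

Setting both brackets to zero gives the nullclines P + 0.878Q = 485 and 0.459P + Q = 502.
Substituting Q = 502 - 0.459P into the first: P(1 - 0.878·0.459) = 485 - 0.878·502.
So P* = 44.2/0.597 = 74.1, and then Q* = 502 - 0.459·74.1 = 468.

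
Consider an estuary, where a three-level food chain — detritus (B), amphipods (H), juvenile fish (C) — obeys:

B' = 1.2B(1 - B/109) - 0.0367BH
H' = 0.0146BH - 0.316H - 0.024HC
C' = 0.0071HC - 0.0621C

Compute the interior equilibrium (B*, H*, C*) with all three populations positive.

B* ≈ 79.8, H* ≈ 8.75, C* ≈ 35.4

From dC/dt = 0: 0.0071H* = 0.0621, so H* = 8.75.
From dB/dt = 0: 1.2(1 - B*/109) = 0.0367·8.75, giving B* = 109·(1 - 0.267) = 79.8.
From dH/dt = 0: 0.0146·79.8 - 0.316 = 0.024C*, so C* = 0.85/0.024 = 35.4.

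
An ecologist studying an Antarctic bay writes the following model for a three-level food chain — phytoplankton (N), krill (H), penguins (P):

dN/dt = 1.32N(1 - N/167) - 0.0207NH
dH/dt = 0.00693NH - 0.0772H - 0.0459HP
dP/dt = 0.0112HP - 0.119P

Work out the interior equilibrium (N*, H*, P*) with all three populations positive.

N* ≈ 139, H* ≈ 10.6, P* ≈ 19.3

From dP/dt = 0: 0.0112H* = 0.119, so H* = 10.6.
From dN/dt = 0: 1.32(1 - N*/167) = 0.0207·10.6, giving N* = 167·(1 - 0.167) = 139.
From dH/dt = 0: 0.00693·139 - 0.0772 = 0.0459P*, so P* = 0.887/0.0459 = 19.3.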